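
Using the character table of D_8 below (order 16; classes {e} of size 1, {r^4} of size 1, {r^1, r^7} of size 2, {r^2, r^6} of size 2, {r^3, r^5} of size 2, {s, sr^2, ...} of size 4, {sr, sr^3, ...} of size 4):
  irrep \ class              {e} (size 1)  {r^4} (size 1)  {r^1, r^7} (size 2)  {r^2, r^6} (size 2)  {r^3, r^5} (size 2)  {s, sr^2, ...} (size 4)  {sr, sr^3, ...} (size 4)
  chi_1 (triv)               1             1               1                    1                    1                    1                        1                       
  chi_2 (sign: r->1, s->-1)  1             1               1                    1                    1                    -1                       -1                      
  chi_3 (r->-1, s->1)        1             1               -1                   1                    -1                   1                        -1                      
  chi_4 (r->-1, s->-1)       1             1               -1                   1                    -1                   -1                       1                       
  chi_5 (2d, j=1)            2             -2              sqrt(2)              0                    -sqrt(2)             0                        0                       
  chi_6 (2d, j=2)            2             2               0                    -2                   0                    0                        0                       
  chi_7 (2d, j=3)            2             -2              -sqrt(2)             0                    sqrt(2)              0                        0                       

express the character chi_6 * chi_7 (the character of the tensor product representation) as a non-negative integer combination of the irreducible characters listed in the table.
chi_6 tensor chi_7 = chi_5 + chi_7 (all other irreducibles have multiplicity 0).

Derivation: The character of a tensor product is the pointwise product (chi_6 * chi_7)(C) = chi_6(C) * chi_7(C):
  {e}: (2)*(2), {r^4}: (2)*(-2), {r^1, r^7}: (0)*(-sqrt(2)), {r^2, r^6}: (-2)*(0), {r^3, r^5}: (0)*(sqrt(2)), {s, sr^2, ...}: (0)*(0), {sr, sr^3, ...}: (0)*(0)
so (chi_6 * chi_7) takes values
  {e} -> 4, {r^4} -> -4, {r^1, r^7} -> 0, {r^2, r^6} -> 0, {r^3, r^5} -> 0, {s, sr^2, ...} -> 0, {sr, sr^3, ...} -> 0.
Now take the inner product of this character with each irreducible chi from the table, <chi_6*chi_7, chi> = (1/16) sum_C |C| (chi_6*chi_7)(C) conj(chi(C)):
  <chi_6*chi_7, chi_1> = (1/16)[1*(4)*conj(1) + 1*(-4)*conj(1) + 2*(0)*conj(1) + 2*(0)*conj(1) + 2*(0)*conj(1) + 4*(0)*conj(1) + 4*(0)*conj(1)]
      = (1/16)[(4) + (-4) + (0) + (0) + (0) + (0) + (0)] = 0/16 = 0
  <chi_6*chi_7, chi_2> = (1/16)[1*(4)*conj(1) + 1*(-4)*conj(1) + 2*(0)*conj(1) + 2*(0)*conj(1) + 2*(0)*conj(1) + 4*(0)*conj(-1) + 4*(0)*conj(-1)]
      = (1/16)[(4) + (-4) + (0) + (0) + (0) + (0) + (0)] = 0/16 = 0
  <chi_6*chi_7, chi_3> = (1/16)[1*(4)*conj(1) + 1*(-4)*conj(1) + 2*(0)*conj(-1) + 2*(0)*conj(1) + 2*(0)*conj(-1) + 4*(0)*conj(1) + 4*(0)*conj(-1)]
      = (1/16)[(4) + (-4) + (0) + (0) + (0) + (0) + (0)] = 0/16 = 0
  <chi_6*chi_7, chi_4> = (1/16)[1*(4)*conj(1) + 1*(-4)*conj(1) + 2*(0)*conj(-1) + 2*(0)*conj(1) + 2*(0)*conj(-1) + 4*(0)*conj(-1) + 4*(0)*conj(1)]
      = (1/16)[(4) + (-4) + (0) + (0) + (0) + (0) + (0)] = 0/16 = 0
  <chi_6*chi_7, chi_5> = (1/16)[1*(4)*conj(2) + 1*(-4)*conj(-2) + 2*(0)*conj(sqrt(2)) + 2*(0)*conj(0) + 2*(0)*conj(-sqrt(2)) + 4*(0)*conj(0) + 4*(0)*conj(0)]
      = (1/16)[(8) + (8) + (0) + (0) + (0) + (0) + (0)] = 16/16 = 1
  <chi_6*chi_7, chi_6> = (1/16)[1*(4)*conj(2) + 1*(-4)*conj(2) + 2*(0)*conj(0) + 2*(0)*conj(-2) + 2*(0)*conj(0) + 4*(0)*conj(0) + 4*(0)*conj(0)]
      = (1/16)[(8) + (-8) + (0) + (0) + (0) + (0) + (0)] = 0/16 = 0
  <chi_6*chi_7, chi_7> = (1/16)[1*(4)*conj(2) + 1*(-4)*conj(-2) + 2*(0)*conj(-sqrt(2)) + 2*(0)*conj(0) + 2*(0)*conj(sqrt(2)) + 4*(0)*conj(0) + 4*(0)*conj(0)]
      = (1/16)[(8) + (8) + (0) + (0) + (0) + (0) + (0)] = 16/16 = 1
Hence the multiplicities are chi_5: 1, chi_7: 1. Dimension check: dim(chi_6)*dim(chi_7) = 2*2 = 4 and sum (mult * dim) = 1*2 + 1*2 = 4.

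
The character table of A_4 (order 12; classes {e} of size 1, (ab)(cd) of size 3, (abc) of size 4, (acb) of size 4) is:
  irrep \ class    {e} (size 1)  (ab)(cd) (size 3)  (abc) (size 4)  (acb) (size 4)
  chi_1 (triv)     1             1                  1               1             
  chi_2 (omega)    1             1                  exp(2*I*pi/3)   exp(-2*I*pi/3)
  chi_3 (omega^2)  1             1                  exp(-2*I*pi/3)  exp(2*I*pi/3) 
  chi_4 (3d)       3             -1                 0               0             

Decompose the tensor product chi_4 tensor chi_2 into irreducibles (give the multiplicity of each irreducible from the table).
chi_4 tensor chi_2 = chi_4 (all other irreducibles have multiplicity 0).

Reasoning: The character of a tensor product is the pointwise product (chi_4 * chi_2)(C) = chi_4(C) * chi_2(C):
  {e}: (3)*(1), (ab)(cd): (-1)*(1), (abc): (0)*(exp(2*I*pi/3)), (acb): (0)*(exp(-2*I*pi/3))
so (chi_4 * chi_2) takes values
  {e} -> 3, (ab)(cd) -> -1, (abc) -> 0, (acb) -> 0.
Now take the inner product of this character with each irreducible chi from the table, <chi_4*chi_2, chi> = (1/12) sum_C |C| (chi_4*chi_2)(C) conj(chi(C)):
  <chi_4*chi_2, chi_1> = (1/12)[1*(3)*conj(1) + 3*(-1)*conj(1) + 4*(0)*conj(1) + 4*(0)*conj(1)]
      = (1/12)[(3) + (-3) + (0) + (0)] = 0/12 = 0
  <chi_4*chi_2, chi_2> = (1/12)[1*(3)*conj(1) + 3*(-1)*conj(1) + 4*(0)*conj(exp(2*I*pi/3)) + 4*(0)*conj(exp(-2*I*pi/3))]
      = (1/12)[(3) + (-3) + (0) + (0)] = 0/12 = 0
  <chi_4*chi_2, chi_3> = (1/12)[1*(3)*conj(1) + 3*(-1)*conj(1) + 4*(0)*conj(exp(-2*I*pi/3)) + 4*(0)*conj(exp(2*I*pi/3))]
      = (1/12)[(3) + (-3) + (0) + (0)] = 0/12 = 0
  <chi_4*chi_2, chi_4> = (1/12)[1*(3)*conj(3) + 3*(-1)*conj(-1) + 4*(0)*conj(0) + 4*(0)*conj(0)]
      = (1/12)[(9) + (3) + (0) + (0)] = 12/12 = 1
(Exp terms are combined using exp(i*s)*conj(exp(i*t)) = exp(i*(s-t)), and sums of them are collapsed using the identity that for every m > 1 the m distinct m-th roots of unity sum to 0, e.g. 1 + exp(2*I*pi/3) + exp(-2*I*pi/3) = 0.)
Hence the multiplicities are chi_4: 1. Dimension check: dim(chi_4)*dim(chi_2) = 3*1 = 3 and sum (mult * dim) = 1*3 = 3.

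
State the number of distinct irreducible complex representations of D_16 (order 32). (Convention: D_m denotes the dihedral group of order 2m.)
11

Argument: The number of irreducible complex representations of a finite group equals its number of conjugacy classes. D_16 has 11 conjugacy classes (n/2 + 3 for n even), so D_16 (order 32) has exactly 11 irreducible complex representations.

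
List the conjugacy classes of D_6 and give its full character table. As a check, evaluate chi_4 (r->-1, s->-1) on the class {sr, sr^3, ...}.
Conjugacy classes: {e} of size 1, {r^3} of size 1, {r^1, r^5} of size 2, {r^2, r^4} of size 2, {s, sr^2, ...} of size 3, {sr, sr^3, ...} of size 3.
Character table:
  irrep \ class              {e} (size 1)  {r^3} (size 1)  {r^1, r^5} (size 2)  {r^2, r^4} (size 2)  {s, sr^2, ...} (size 3)  {sr, sr^3, ...} (size 3)
  chi_1 (triv)               1             1               1                    1                    1                        1                       
  chi_2 (sign: r->1, s->-1)  1             1               1                    1                    -1                       -1                      
  chi_3 (r->-1, s->1)        1             -1              -1                   1                    1                        -1                      
  chi_4 (r->-1, s->-1)       1             -1              -1                   1                    -1                       1                       
  chi_5 (2d, j=1)            2             -2              1                    -1                   0                        0                       
  chi_6 (2d, j=2)            2             2               -1                   -1                   0                        0                       

Spot check: chi_4 (r->-1, s->-1) on {sr, sr^3, ...} = 1.

Working: D_6 has order 2*6 = 12 with 6 conjugacy classes, hence 6 irreducibles. Sum of squared dims 1 + 1 + 1 + 1 + 4 + 4 = 12 = |G|. Linear characters come from the abelianisation; the 2-dimensional irreps have character r^k -> 2*cos(2*pi*j*k/6), reflections -> 0.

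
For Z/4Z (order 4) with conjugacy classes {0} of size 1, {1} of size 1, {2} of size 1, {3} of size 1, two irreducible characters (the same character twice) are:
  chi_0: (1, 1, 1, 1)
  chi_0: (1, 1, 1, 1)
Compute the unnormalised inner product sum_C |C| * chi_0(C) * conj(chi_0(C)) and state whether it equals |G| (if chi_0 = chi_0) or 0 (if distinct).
Sum = 4 = |G| = 4; so <chi_0, chi_0> = 1 (norm-1 confirms irreducibility).

Working: Compute term by term over conjugacy classes (|C| * chi_0(C) * conj(chi_0(C))):
  1*(1)*conj(1) + 1*(1)*conj(1) + 1*(1)*conj(1) + 1*(1)*conj(1)
  = (1) + (1) + (1) + (1)
  = 4.
(Exp terms are combined using exp(i*s)*conj(exp(i*t)) = exp(i*(s-t)), and sums of them are collapsed using the identity that for every m > 1 the m distinct m-th roots of unity sum to 0, e.g. 1 + exp(2*I*pi/3) + exp(-2*I*pi/3) = 0.)
Dividing by |G| = 4 gives 4/4 = 1, matching the row-orthogonality relation <chi_0, chi_0> = [chi_0 = chi_0].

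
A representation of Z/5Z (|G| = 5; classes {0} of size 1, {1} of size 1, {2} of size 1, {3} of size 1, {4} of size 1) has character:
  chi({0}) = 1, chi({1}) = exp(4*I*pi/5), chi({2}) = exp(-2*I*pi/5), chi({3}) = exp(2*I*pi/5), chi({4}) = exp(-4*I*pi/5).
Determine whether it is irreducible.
Irreducible: <chi, chi> = 1.

Reasoning: <chi, chi> = (1/|G|) sum_C |C| * |chi(C)|^2 = (1/5)[1*|1|^2 + 1*|exp(4*I*pi/5)|^2 + 1*|exp(-2*I*pi/5)|^2 + 1*|exp(2*I*pi/5)|^2 + 1*|exp(-4*I*pi/5)|^2]
  = (1/5)[(1) + (1) + (1) + (1) + (1)] = 5/5 = 1.
(Exp terms are combined using exp(i*s)*conj(exp(i*t)) = exp(i*(s-t)), and sums of them are collapsed using the identity that for every m > 1 the m distinct m-th roots of unity sum to 0, e.g. 1 + exp(2*I*pi/3) + exp(-2*I*pi/3) = 0.)
A character is irreducible iff <chi, chi> = 1, so this representation is irreducible.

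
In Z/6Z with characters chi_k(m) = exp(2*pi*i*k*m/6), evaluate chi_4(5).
chi_4(5) = zeta_6^20 = exp(2*I*pi/3)

chi_4(5) = zeta_6^(4*5) = zeta_6^20. Since zeta_6^6 = 1, this equals zeta_6^2 = exp(2*pi*i*2/6) = exp(2*I*pi/3).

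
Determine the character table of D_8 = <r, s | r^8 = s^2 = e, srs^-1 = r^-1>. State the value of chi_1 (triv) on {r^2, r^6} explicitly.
Conjugacy classes: {e} of size 1, {r^4} of size 1, {r^1, r^7} of size 2, {r^2, r^6} of size 2, {r^3, r^5} of size 2, {s, sr^2, ...} of size 4, {sr, sr^3, ...} of size 4.
Character table:
  irrep \ class              {e} (size 1)  {r^4} (size 1)  {r^1, r^7} (size 2)  {r^2, r^6} (size 2)  {r^3, r^5} (size 2)  {s, sr^2, ...} (size 4)  {sr, sr^3, ...} (size 4)
  chi_1 (triv)               1             1               1                    1                    1                    1                        1                       
  chi_2 (sign: r->1, s->-1)  1             1               1                    1                    1                    -1                       -1                      
  chi_3 (r->-1, s->1)        1             1               -1                   1                    -1                   1                        -1                      
  chi_4 (r->-1, s->-1)       1             1               -1                   1                    -1                   -1                       1                       
  chi_5 (2d, j=1)            2             -2              sqrt(2)              0                    -sqrt(2)             0                        0                       
  chi_6 (2d, j=2)            2             2               0                    -2                   0                    0                        0                       
  chi_7 (2d, j=3)            2             -2              -sqrt(2)             0                    sqrt(2)              0                        0                       

Spot check: chi_1 (triv) on {r^2, r^6} = 1.

Reasoning: D_8 has order 2*8 = 16 with 7 conjugacy classes, hence 7 irreducibles. Sum of squared dims 1 + 1 + 1 + 1 + 4 + 4 + 4 = 16 = |G|. Linear characters come from the abelianisation; the 2-dimensional irreps have character r^k -> 2*cos(2*pi*j*k/8), reflections -> 0.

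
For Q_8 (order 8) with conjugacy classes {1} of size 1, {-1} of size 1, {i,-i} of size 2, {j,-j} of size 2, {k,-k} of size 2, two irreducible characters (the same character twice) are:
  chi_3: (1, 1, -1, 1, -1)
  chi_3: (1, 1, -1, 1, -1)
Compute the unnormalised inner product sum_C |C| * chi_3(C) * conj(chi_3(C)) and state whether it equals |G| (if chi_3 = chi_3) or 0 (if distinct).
Sum = 8 = |G| = 8; so <chi_3, chi_3> = 1 (norm-1 confirms irreducibility).

Reasoning: Compute term by term over conjugacy classes (|C| * chi_3(C) * conj(chi_3(C))):
  1*(1)*conj(1) + 1*(1)*conj(1) + 2*(-1)*conj(-1) + 2*(1)*conj(1) + 2*(-1)*conj(-1)
  = (1) + (1) + (2) + (2) + (2)
  = 8.
Dividing by |G| = 8 gives 8/8 = 1, matching the row-orthogonality relation <chi_3, chi_3> = [chi_3 = chi_3].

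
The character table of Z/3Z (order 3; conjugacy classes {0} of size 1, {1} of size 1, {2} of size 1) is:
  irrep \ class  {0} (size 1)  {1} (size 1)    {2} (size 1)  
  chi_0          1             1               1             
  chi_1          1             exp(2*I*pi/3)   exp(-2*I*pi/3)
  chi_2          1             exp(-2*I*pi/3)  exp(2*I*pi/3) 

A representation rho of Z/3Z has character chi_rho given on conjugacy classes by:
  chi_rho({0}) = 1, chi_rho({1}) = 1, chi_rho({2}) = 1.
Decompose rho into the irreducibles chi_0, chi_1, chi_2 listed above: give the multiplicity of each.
Multiplicities: chi_0: 1, chi_1: 0, chi_2: 0.

Use <chi_rho, chi> = (1/|G|) sum_C |C| * chi_rho(C) * conj(chi(C)) with |G| = 3 for each irreducible chi in the table:
  <chi_rho, chi_0> = (1/3)[1*(1)*conj(1) + 1*(1)*conj(1) + 1*(1)*conj(1)]
      = (1/3)[(1) + (1) + (1)] = 3/3 = 1
  <chi_rho, chi_1> = (1/3)[1*(1)*conj(1) + 1*(1)*conj(exp(2*I*pi/3)) + 1*(1)*conj(exp(-2*I*pi/3))]
      = (1/3)[(1) + (exp(-2*I*pi/3)) + (exp(2*I*pi/3))] = 0/3 = 0
  <chi_rho, chi_2> = (1/3)[1*(1)*conj(1) + 1*(1)*conj(exp(-2*I*pi/3)) + 1*(1)*conj(exp(2*I*pi/3))]
      = (1/3)[(1) + (exp(2*I*pi/3)) + (exp(-2*I*pi/3))] = 0/3 = 0
(Exp terms are combined using exp(i*s)*conj(exp(i*t)) = exp(i*(s-t)), and sums of them are collapsed using the identity that for every m > 1 the m distinct m-th roots of unity sum to 0, e.g. 1 + exp(2*I*pi/3) + exp(-2*I*pi/3) = 0.)
Dimension check: dim(rho) = sum (mult * dim) = 1*1 + 0*1 + 0*1 = 1 = chi_rho(e) = 1.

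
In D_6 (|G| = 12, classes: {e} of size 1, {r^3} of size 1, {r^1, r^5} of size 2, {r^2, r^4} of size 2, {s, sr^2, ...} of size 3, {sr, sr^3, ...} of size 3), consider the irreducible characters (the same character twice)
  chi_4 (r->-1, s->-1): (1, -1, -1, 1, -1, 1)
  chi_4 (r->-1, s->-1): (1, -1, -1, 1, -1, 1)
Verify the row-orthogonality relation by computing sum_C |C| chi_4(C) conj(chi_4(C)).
Sum = 12 = |G| = 12; so <chi_4, chi_4> = 1 (norm-1 confirms irreducibility).

Justification: Compute term by term over conjugacy classes (|C| * chi_4(C) * conj(chi_4(C))):
  1*(1)*conj(1) + 1*(-1)*conj(-1) + 2*(-1)*conj(-1) + 2*(1)*conj(1) + 3*(-1)*conj(-1) + 3*(1)*conj(1)
  = (1) + (1) + (2) + (2) + (3) + (3)
  = 12.
Dividing by |G| = 12 gives 12/12 = 1, matching the row-orthogonality relation <chi_4, chi_4> = [chi_4 = chi_4].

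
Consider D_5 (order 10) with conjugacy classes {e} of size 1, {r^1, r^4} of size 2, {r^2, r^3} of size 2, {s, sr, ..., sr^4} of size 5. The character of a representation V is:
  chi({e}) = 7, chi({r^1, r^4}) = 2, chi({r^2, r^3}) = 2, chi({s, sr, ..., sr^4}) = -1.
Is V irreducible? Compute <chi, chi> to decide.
Not irreducible (reducible): <chi, chi> = 7 > 1.

Explanation: <chi, chi> = (1/|G|) sum_C |C| * |chi(C)|^2 = (1/10)[1*|7|^2 + 2*|2|^2 + 2*|2|^2 + 5*|-1|^2]
  = (1/10)[(49) + (8) + (8) + (5)] = 70/10 = 7.
A character is irreducible iff <chi, chi> = 1, so this representation is reducible.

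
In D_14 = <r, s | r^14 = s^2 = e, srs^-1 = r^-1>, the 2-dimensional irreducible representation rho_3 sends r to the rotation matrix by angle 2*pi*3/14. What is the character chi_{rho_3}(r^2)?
chi_{rho_3}(r^2) = 2*cos(2*pi*3*2/14) = -2*cos(pi/7)

Derivation: rho_3(r^2) is rotation by angle 2*pi*3*2/14, whose trace is 2*cos(2*pi*3*2/14) = -2*cos(pi/7).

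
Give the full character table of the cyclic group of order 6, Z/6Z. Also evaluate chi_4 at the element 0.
Character table of Z/6Z (irreps indexed chi_0,...,chi_5 with chi_k(m) = zeta_6^(k*m), zeta_6 = exp(2*pi*i/6)):
  irrep \ class  {0} (size 1)  {1} (size 1)    {2} (size 1)    {3} (size 1)  {4} (size 1)    {5} (size 1)  
  chi_0          1             1               1               1             1               1             
  chi_1          1             exp(I*pi/3)     exp(2*I*pi/3)   -1            exp(-2*I*pi/3)  exp(-I*pi/3)  
  chi_2          1             exp(2*I*pi/3)   exp(-2*I*pi/3)  1             exp(2*I*pi/3)   exp(-2*I*pi/3)
  chi_3          1             -1              1               -1            1               -1            
  chi_4          1             exp(-2*I*pi/3)  exp(2*I*pi/3)   1             exp(-2*I*pi/3)  exp(2*I*pi/3) 
  chi_5          1             exp(-I*pi/3)    exp(-2*I*pi/3)  -1            exp(2*I*pi/3)   exp(I*pi/3)   

Spot check: chi_4(0) = zeta_6^(4*0) = zeta_6^0 = 1.

Details: Z/6Z is abelian, so all 6 irreducible complex representations are 1-dimensional. They are given by chi_k(m) = zeta_6^(k*m) for k = 0,...,5. Row orthogonality: sum_m chi_k(m) conj(chi_l(m)) = 6 * [k = l].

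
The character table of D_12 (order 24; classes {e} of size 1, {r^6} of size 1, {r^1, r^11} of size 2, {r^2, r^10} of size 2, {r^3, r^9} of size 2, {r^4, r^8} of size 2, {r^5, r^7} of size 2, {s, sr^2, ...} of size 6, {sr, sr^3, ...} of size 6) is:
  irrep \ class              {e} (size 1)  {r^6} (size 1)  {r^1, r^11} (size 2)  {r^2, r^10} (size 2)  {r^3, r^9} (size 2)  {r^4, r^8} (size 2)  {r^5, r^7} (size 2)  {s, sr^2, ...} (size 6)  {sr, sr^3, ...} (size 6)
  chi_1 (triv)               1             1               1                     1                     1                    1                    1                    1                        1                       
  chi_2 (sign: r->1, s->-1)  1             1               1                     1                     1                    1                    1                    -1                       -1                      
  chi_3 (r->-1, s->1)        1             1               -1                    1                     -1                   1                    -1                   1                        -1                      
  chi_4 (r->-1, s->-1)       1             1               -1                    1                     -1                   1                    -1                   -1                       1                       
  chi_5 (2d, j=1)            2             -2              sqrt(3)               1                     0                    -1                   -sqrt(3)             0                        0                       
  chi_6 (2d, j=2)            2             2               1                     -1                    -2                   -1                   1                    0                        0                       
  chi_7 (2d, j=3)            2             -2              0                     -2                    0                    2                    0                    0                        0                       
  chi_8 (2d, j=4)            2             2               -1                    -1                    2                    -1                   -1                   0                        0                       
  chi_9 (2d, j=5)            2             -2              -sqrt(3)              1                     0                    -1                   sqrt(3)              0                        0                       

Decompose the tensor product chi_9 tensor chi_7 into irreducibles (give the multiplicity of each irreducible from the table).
chi_9 tensor chi_7 = chi_6 + chi_8 (all other irreducibles have multiplicity 0).

Reasoning: The character of a tensor product is the pointwise product (chi_9 * chi_7)(C) = chi_9(C) * chi_7(C):
  {e}: (2)*(2), {r^6}: (-2)*(-2), {r^1, r^11}: (-sqrt(3))*(0), {r^2, r^10}: (1)*(-2), {r^3, r^9}: (0)*(0), {r^4, r^8}: (-1)*(2), {r^5, r^7}: (sqrt(3))*(0), {s, sr^2, ...}: (0)*(0), {sr, sr^3, ...}: (0)*(0)
so (chi_9 * chi_7) takes values
  {e} -> 4, {r^6} -> 4, {r^1, r^11} -> 0, {r^2, r^10} -> -2, {r^3, r^9} -> 0, {r^4, r^8} -> -2, {r^5, r^7} -> 0, {s, sr^2, ...} -> 0, {sr, sr^3, ...} -> 0.
Now take the inner product of this character with each irreducible chi from the table, <chi_9*chi_7, chi> = (1/24) sum_C |C| (chi_9*chi_7)(C) conj(chi(C)):
  <chi_9*chi_7, chi_1> = (1/24)[1*(4)*conj(1) + 1*(4)*conj(1) + 2*(0)*conj(1) + 2*(-2)*conj(1) + 2*(0)*conj(1) + 2*(-2)*conj(1) + 2*(0)*conj(1) + 6*(0)*conj(1) + 6*(0)*conj(1)]
      = (1/24)[(4) + (4) + (0) + (-4) + (0) + (-4) + (0) + (0) + (0)] = 0/24 = 0
  <chi_9*chi_7, chi_2> = (1/24)[1*(4)*conj(1) + 1*(4)*conj(1) + 2*(0)*conj(1) + 2*(-2)*conj(1) + 2*(0)*conj(1) + 2*(-2)*conj(1) + 2*(0)*conj(1) + 6*(0)*conj(-1) + 6*(0)*conj(-1)]
      = (1/24)[(4) + (4) + (0) + (-4) + (0) + (-4) + (0) + (0) + (0)] = 0/24 = 0
  <chi_9*chi_7, chi_3> = (1/24)[1*(4)*conj(1) + 1*(4)*conj(1) + 2*(0)*conj(-1) + 2*(-2)*conj(1) + 2*(0)*conj(-1) + 2*(-2)*conj(1) + 2*(0)*conj(-1) + 6*(0)*conj(1) + 6*(0)*conj(-1)]
      = (1/24)[(4) + (4) + (0) + (-4) + (0) + (-4) + (0) + (0) + (0)] = 0/24 = 0
  <chi_9*chi_7, chi_4> = (1/24)[1*(4)*conj(1) + 1*(4)*conj(1) + 2*(0)*conj(-1) + 2*(-2)*conj(1) + 2*(0)*conj(-1) + 2*(-2)*conj(1) + 2*(0)*conj(-1) + 6*(0)*conj(-1) + 6*(0)*conj(1)]
      = (1/24)[(4) + (4) + (0) + (-4) + (0) + (-4) + (0) + (0) + (0)] = 0/24 = 0
  <chi_9*chi_7, chi_5> = (1/24)[1*(4)*conj(2) + 1*(4)*conj(-2) + 2*(0)*conj(sqrt(3)) + 2*(-2)*conj(1) + 2*(0)*conj(0) + 2*(-2)*conj(-1) + 2*(0)*conj(-sqrt(3)) + 6*(0)*conj(0) + 6*(0)*conj(0)]
      = (1/24)[(8) + (-8) + (0) + (-4) + (0) + (4) + (0) + (0) + (0)] = 0/24 = 0
  <chi_9*chi_7, chi_6> = (1/24)[1*(4)*conj(2) + 1*(4)*conj(2) + 2*(0)*conj(1) + 2*(-2)*conj(-1) + 2*(0)*conj(-2) + 2*(-2)*conj(-1) + 2*(0)*conj(1) + 6*(0)*conj(0) + 6*(0)*conj(0)]
      = (1/24)[(8) + (8) + (0) + (4) + (0) + (4) + (0) + (0) + (0)] = 24/24 = 1
  <chi_9*chi_7, chi_7> = (1/24)[1*(4)*conj(2) + 1*(4)*conj(-2) + 2*(0)*conj(0) + 2*(-2)*conj(-2) + 2*(0)*conj(0) + 2*(-2)*conj(2) + 2*(0)*conj(0) + 6*(0)*conj(0) + 6*(0)*conj(0)]
      = (1/24)[(8) + (-8) + (0) + (8) + (0) + (-8) + (0) + (0) + (0)] = 0/24 = 0
  <chi_9*chi_7, chi_8> = (1/24)[1*(4)*conj(2) + 1*(4)*conj(2) + 2*(0)*conj(-1) + 2*(-2)*conj(-1) + 2*(0)*conj(2) + 2*(-2)*conj(-1) + 2*(0)*conj(-1) + 6*(0)*conj(0) + 6*(0)*conj(0)]
      = (1/24)[(8) + (8) + (0) + (4) + (0) + (4) + (0) + (0) + (0)] = 24/24 = 1
  <chi_9*chi_7, chi_9> = (1/24)[1*(4)*conj(2) + 1*(4)*conj(-2) + 2*(0)*conj(-sqrt(3)) + 2*(-2)*conj(1) + 2*(0)*conj(0) + 2*(-2)*conj(-1) + 2*(0)*conj(sqrt(3)) + 6*(0)*conj(0) + 6*(0)*conj(0)]
      = (1/24)[(8) + (-8) + (0) + (-4) + (0) + (4) + (0) + (0) + (0)] = 0/24 = 0
Hence the multiplicities are chi_6: 1, chi_8: 1. Dimension check: dim(chi_9)*dim(chi_7) = 2*2 = 4 and sum (mult * dim) = 1*2 + 1*2 = 4.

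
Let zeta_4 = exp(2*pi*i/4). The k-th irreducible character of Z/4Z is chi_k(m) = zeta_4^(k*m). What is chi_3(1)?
chi_3(1) = zeta_4^3 = -I

Details: chi_3(1) = zeta_4^(3*1) = zeta_4^3. Since zeta_4^4 = 1, this equals zeta_4^3 = exp(2*pi*i*3/4) = -I.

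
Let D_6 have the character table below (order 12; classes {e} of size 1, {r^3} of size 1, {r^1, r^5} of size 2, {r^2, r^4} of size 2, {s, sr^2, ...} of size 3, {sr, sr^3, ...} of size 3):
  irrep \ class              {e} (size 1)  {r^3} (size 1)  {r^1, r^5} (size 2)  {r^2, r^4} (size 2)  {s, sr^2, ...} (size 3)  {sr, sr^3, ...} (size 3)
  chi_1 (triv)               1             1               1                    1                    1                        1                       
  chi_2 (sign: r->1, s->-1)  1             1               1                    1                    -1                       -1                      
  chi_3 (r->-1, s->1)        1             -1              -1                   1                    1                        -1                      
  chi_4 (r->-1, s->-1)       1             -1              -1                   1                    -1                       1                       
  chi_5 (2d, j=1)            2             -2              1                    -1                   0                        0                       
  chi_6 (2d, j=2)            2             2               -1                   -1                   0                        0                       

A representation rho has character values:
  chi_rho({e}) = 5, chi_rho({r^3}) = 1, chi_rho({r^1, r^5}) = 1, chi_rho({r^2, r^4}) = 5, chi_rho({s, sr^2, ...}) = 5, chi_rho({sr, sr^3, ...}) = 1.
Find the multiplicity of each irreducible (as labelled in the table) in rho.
Multiplicities: chi_1: 3, chi_2: 0, chi_3: 2, chi_4: 0, chi_5: 0, chi_6: 0.

Details: Use <chi_rho, chi> = (1/|G|) sum_C |C| * chi_rho(C) * conj(chi(C)) with |G| = 12 for each irreducible chi in the table:
  <chi_rho, chi_1> = (1/12)[1*(5)*conj(1) + 1*(1)*conj(1) + 2*(1)*conj(1) + 2*(5)*conj(1) + 3*(5)*conj(1) + 3*(1)*conj(1)]
      = (1/12)[(5) + (1) + (2) + (10) + (15) + (3)] = 36/12 = 3
  <chi_rho, chi_2> = (1/12)[1*(5)*conj(1) + 1*(1)*conj(1) + 2*(1)*conj(1) + 2*(5)*conj(1) + 3*(5)*conj(-1) + 3*(1)*conj(-1)]
      = (1/12)[(5) + (1) + (2) + (10) + (-15) + (-3)] = 0/12 = 0
  <chi_rho, chi_3> = (1/12)[1*(5)*conj(1) + 1*(1)*conj(-1) + 2*(1)*conj(-1) + 2*(5)*conj(1) + 3*(5)*conj(1) + 3*(1)*conj(-1)]
      = (1/12)[(5) + (-1) + (-2) + (10) + (15) + (-3)] = 24/12 = 2
  <chi_rho, chi_4> = (1/12)[1*(5)*conj(1) + 1*(1)*conj(-1) + 2*(1)*conj(-1) + 2*(5)*conj(1) + 3*(5)*conj(-1) + 3*(1)*conj(1)]
      = (1/12)[(5) + (-1) + (-2) + (10) + (-15) + (3)] = 0/12 = 0
  <chi_rho, chi_5> = (1/12)[1*(5)*conj(2) + 1*(1)*conj(-2) + 2*(1)*conj(1) + 2*(5)*conj(-1) + 3*(5)*conj(0) + 3*(1)*conj(0)]
      = (1/12)[(10) + (-2) + (2) + (-10) + (0) + (0)] = 0/12 = 0
  <chi_rho, chi_6> = (1/12)[1*(5)*conj(2) + 1*(1)*conj(2) + 2*(1)*conj(-1) + 2*(5)*conj(-1) + 3*(5)*conj(0) + 3*(1)*conj(0)]
      = (1/12)[(10) + (2) + (-2) + (-10) + (0) + (0)] = 0/12 = 0
Dimension check: dim(rho) = sum (mult * dim) = 3*1 + 0*1 + 2*1 + 0*1 + 0*2 + 0*2 = 5 = chi_rho(e) = 5.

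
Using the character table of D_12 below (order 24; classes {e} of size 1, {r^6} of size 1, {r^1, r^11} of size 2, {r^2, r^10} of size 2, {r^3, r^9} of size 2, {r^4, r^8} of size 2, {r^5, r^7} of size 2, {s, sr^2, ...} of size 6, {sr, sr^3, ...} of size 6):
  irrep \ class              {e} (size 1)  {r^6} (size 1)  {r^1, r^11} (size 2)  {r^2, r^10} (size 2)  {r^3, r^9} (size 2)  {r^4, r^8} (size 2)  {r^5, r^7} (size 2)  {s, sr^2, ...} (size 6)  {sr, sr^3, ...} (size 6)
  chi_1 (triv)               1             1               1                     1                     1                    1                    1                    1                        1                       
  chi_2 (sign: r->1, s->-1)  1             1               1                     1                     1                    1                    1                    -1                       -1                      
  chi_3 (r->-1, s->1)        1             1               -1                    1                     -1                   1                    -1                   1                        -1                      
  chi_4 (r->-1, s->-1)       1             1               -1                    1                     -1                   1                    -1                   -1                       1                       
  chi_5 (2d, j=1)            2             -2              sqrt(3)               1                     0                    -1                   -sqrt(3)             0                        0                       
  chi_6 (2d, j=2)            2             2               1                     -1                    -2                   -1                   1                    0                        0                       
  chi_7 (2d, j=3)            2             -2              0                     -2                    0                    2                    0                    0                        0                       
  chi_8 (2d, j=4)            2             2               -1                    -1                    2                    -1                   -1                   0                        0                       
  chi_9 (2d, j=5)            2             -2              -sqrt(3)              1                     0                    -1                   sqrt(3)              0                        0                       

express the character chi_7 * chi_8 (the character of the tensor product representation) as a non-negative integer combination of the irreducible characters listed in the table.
chi_7 tensor chi_8 = chi_5 + chi_9 (all other irreducibles have multiplicity 0).

Argument: The character of a tensor product is the pointwise product (chi_7 * chi_8)(C) = chi_7(C) * chi_8(C):
  {e}: (2)*(2), {r^6}: (-2)*(2), {r^1, r^11}: (0)*(-1), {r^2, r^10}: (-2)*(-1), {r^3, r^9}: (0)*(2), {r^4, r^8}: (2)*(-1), {r^5, r^7}: (0)*(-1), {s, sr^2, ...}: (0)*(0), {sr, sr^3, ...}: (0)*(0)
so (chi_7 * chi_8) takes values
  {e} -> 4, {r^6} -> -4, {r^1, r^11} -> 0, {r^2, r^10} -> 2, {r^3, r^9} -> 0, {r^4, r^8} -> -2, {r^5, r^7} -> 0, {s, sr^2, ...} -> 0, {sr, sr^3, ...} -> 0.
Now take the inner product of this character with each irreducible chi from the table, <chi_7*chi_8, chi> = (1/24) sum_C |C| (chi_7*chi_8)(C) conj(chi(C)):
  <chi_7*chi_8, chi_1> = (1/24)[1*(4)*conj(1) + 1*(-4)*conj(1) + 2*(0)*conj(1) + 2*(2)*conj(1) + 2*(0)*conj(1) + 2*(-2)*conj(1) + 2*(0)*conj(1) + 6*(0)*conj(1) + 6*(0)*conj(1)]
      = (1/24)[(4) + (-4) + (0) + (4) + (0) + (-4) + (0) + (0) + (0)] = 0/24 = 0
  <chi_7*chi_8, chi_2> = (1/24)[1*(4)*conj(1) + 1*(-4)*conj(1) + 2*(0)*conj(1) + 2*(2)*conj(1) + 2*(0)*conj(1) + 2*(-2)*conj(1) + 2*(0)*conj(1) + 6*(0)*conj(-1) + 6*(0)*conj(-1)]
      = (1/24)[(4) + (-4) + (0) + (4) + (0) + (-4) + (0) + (0) + (0)] = 0/24 = 0
  <chi_7*chi_8, chi_3> = (1/24)[1*(4)*conj(1) + 1*(-4)*conj(1) + 2*(0)*conj(-1) + 2*(2)*conj(1) + 2*(0)*conj(-1) + 2*(-2)*conj(1) + 2*(0)*conj(-1) + 6*(0)*conj(1) + 6*(0)*conj(-1)]
      = (1/24)[(4) + (-4) + (0) + (4) + (0) + (-4) + (0) + (0) + (0)] = 0/24 = 0
  <chi_7*chi_8, chi_4> = (1/24)[1*(4)*conj(1) + 1*(-4)*conj(1) + 2*(0)*conj(-1) + 2*(2)*conj(1) + 2*(0)*conj(-1) + 2*(-2)*conj(1) + 2*(0)*conj(-1) + 6*(0)*conj(-1) + 6*(0)*conj(1)]
      = (1/24)[(4) + (-4) + (0) + (4) + (0) + (-4) + (0) + (0) + (0)] = 0/24 = 0
  <chi_7*chi_8, chi_5> = (1/24)[1*(4)*conj(2) + 1*(-4)*conj(-2) + 2*(0)*conj(sqrt(3)) + 2*(2)*conj(1) + 2*(0)*conj(0) + 2*(-2)*conj(-1) + 2*(0)*conj(-sqrt(3)) + 6*(0)*conj(0) + 6*(0)*conj(0)]
      = (1/24)[(8) + (8) + (0) + (4) + (0) + (4) + (0) + (0) + (0)] = 24/24 = 1
  <chi_7*chi_8, chi_6> = (1/24)[1*(4)*conj(2) + 1*(-4)*conj(2) + 2*(0)*conj(1) + 2*(2)*conj(-1) + 2*(0)*conj(-2) + 2*(-2)*conj(-1) + 2*(0)*conj(1) + 6*(0)*conj(0) + 6*(0)*conj(0)]
      = (1/24)[(8) + (-8) + (0) + (-4) + (0) + (4) + (0) + (0) + (0)] = 0/24 = 0
  <chi_7*chi_8, chi_7> = (1/24)[1*(4)*conj(2) + 1*(-4)*conj(-2) + 2*(0)*conj(0) + 2*(2)*conj(-2) + 2*(0)*conj(0) + 2*(-2)*conj(2) + 2*(0)*conj(0) + 6*(0)*conj(0) + 6*(0)*conj(0)]
      = (1/24)[(8) + (8) + (0) + (-8) + (0) + (-8) + (0) + (0) + (0)] = 0/24 = 0
  <chi_7*chi_8, chi_8> = (1/24)[1*(4)*conj(2) + 1*(-4)*conj(2) + 2*(0)*conj(-1) + 2*(2)*conj(-1) + 2*(0)*conj(2) + 2*(-2)*conj(-1) + 2*(0)*conj(-1) + 6*(0)*conj(0) + 6*(0)*conj(0)]
      = (1/24)[(8) + (-8) + (0) + (-4) + (0) + (4) + (0) + (0) + (0)] = 0/24 = 0
  <chi_7*chi_8, chi_9> = (1/24)[1*(4)*conj(2) + 1*(-4)*conj(-2) + 2*(0)*conj(-sqrt(3)) + 2*(2)*conj(1) + 2*(0)*conj(0) + 2*(-2)*conj(-1) + 2*(0)*conj(sqrt(3)) + 6*(0)*conj(0) + 6*(0)*conj(0)]
      = (1/24)[(8) + (8) + (0) + (4) + (0) + (4) + (0) + (0) + (0)] = 24/24 = 1
Hence the multiplicities are chi_5: 1, chi_9: 1. Dimension check: dim(chi_7)*dim(chi_8) = 2*2 = 4 and sum (mult * dim) = 1*2 + 1*2 = 4.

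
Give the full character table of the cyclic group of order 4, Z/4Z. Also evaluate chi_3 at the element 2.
Character table of Z/4Z (irreps indexed chi_0,...,chi_3 with chi_k(m) = zeta_4^(k*m), zeta_4 = exp(2*pi*i/4)):
  irrep \ class  {0} (size 1)  {1} (size 1)  {2} (size 1)  {3} (size 1)
  chi_0          1             1             1             1           
  chi_1          1             I             -1            -I          
  chi_2          1             -1            1             -1          
  chi_3          1             -I            -1            I           

Spot check: chi_3(2) = zeta_4^(3*2) = zeta_4^6 = -1.

Reasoning: Z/4Z is abelian, so all 4 irreducible complex representations are 1-dimensional. They are given by chi_k(m) = zeta_4^(k*m) for k = 0,...,3. Row orthogonality: sum_m chi_k(m) conj(chi_l(m)) = 4 * [k = l].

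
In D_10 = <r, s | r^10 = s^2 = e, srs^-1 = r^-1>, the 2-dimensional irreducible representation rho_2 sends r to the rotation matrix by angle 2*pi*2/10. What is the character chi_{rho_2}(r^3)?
chi_{rho_2}(r^3) = 2*cos(2*pi*2*3/10) = -sqrt(5)/2 - 1/2

Derivation: rho_2(r^3) is rotation by angle 2*pi*2*3/10, whose trace is 2*cos(2*pi*2*3/10) = -sqrt(5)/2 - 1/2.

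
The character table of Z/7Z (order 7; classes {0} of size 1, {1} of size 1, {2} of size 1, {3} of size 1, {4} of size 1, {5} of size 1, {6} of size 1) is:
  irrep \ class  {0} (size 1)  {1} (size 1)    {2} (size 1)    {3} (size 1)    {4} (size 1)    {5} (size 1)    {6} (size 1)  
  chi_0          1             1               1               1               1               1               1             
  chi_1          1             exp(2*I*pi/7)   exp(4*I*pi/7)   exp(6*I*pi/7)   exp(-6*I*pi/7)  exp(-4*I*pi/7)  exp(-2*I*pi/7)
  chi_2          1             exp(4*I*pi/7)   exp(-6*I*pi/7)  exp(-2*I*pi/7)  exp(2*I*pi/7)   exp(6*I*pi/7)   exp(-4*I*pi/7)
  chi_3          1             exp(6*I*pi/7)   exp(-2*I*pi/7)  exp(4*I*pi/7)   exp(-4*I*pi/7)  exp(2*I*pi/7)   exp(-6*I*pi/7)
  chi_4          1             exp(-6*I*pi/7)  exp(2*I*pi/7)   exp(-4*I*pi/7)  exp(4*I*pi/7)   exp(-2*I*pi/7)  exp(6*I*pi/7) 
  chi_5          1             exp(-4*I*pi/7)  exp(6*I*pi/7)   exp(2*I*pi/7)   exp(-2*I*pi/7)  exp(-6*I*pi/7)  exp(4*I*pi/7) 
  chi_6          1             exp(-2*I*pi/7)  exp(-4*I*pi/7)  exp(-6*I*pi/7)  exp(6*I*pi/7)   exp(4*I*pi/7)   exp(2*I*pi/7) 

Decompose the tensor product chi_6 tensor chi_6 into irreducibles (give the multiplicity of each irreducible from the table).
chi_6 tensor chi_6 = chi_5 (all other irreducibles have multiplicity 0).

Why: The character of a tensor product is the pointwise product (chi_6 * chi_6)(C) = chi_6(C) * chi_6(C):
  {0}: (1)*(1), {1}: (exp(-2*I*pi/7))*(exp(-2*I*pi/7)), {2}: (exp(-4*I*pi/7))*(exp(-4*I*pi/7)), {3}: (exp(-6*I*pi/7))*(exp(-6*I*pi/7)), {4}: (exp(6*I*pi/7))*(exp(6*I*pi/7)), {5}: (exp(4*I*pi/7))*(exp(4*I*pi/7)), {6}: (exp(2*I*pi/7))*(exp(2*I*pi/7))
so (chi_6 * chi_6) takes values
  {0} -> 1, {1} -> exp(-4*I*pi/7), {2} -> exp(6*I*pi/7), {3} -> exp(2*I*pi/7), {4} -> exp(-2*I*pi/7), {5} -> exp(-6*I*pi/7), {6} -> exp(4*I*pi/7).
Now take the inner product of this character with each irreducible chi from the table, <chi_6*chi_6, chi> = (1/7) sum_C |C| (chi_6*chi_6)(C) conj(chi(C)):
  <chi_6*chi_6, chi_0> = (1/7)[1*(1)*conj(1) + 1*(exp(-4*I*pi/7))*conj(1) + 1*(exp(6*I*pi/7))*conj(1) + 1*(exp(2*I*pi/7))*conj(1) + 1*(exp(-2*I*pi/7))*conj(1) + 1*(exp(-6*I*pi/7))*conj(1) + 1*(exp(4*I*pi/7))*conj(1)]
      = (1/7)[(1) + (exp(-4*I*pi/7)) + (exp(6*I*pi/7)) + (exp(2*I*pi/7)) + (exp(-2*I*pi/7)) + (exp(-6*I*pi/7)) + (exp(4*I*pi/7))] = 0/7 = 0
  <chi_6*chi_6, chi_1> = (1/7)[1*(1)*conj(1) + 1*(exp(-4*I*pi/7))*conj(exp(2*I*pi/7)) + 1*(exp(6*I*pi/7))*conj(exp(4*I*pi/7)) + 1*(exp(2*I*pi/7))*conj(exp(6*I*pi/7)) + 1*(exp(-2*I*pi/7))*conj(exp(-6*I*pi/7)) + 1*(exp(-6*I*pi/7))*conj(exp(-4*I*pi/7)) + 1*(exp(4*I*pi/7))*conj(exp(-2*I*pi/7))]
      = (1/7)[(1) + (exp(-6*I*pi/7)) + (exp(2*I*pi/7)) + (exp(-4*I*pi/7)) + (exp(4*I*pi/7)) + (exp(-2*I*pi/7)) + (exp(6*I*pi/7))] = 0/7 = 0
  <chi_6*chi_6, chi_2> = (1/7)[1*(1)*conj(1) + 1*(exp(-4*I*pi/7))*conj(exp(4*I*pi/7)) + 1*(exp(6*I*pi/7))*conj(exp(-6*I*pi/7)) + 1*(exp(2*I*pi/7))*conj(exp(-2*I*pi/7)) + 1*(exp(-2*I*pi/7))*conj(exp(2*I*pi/7)) + 1*(exp(-6*I*pi/7))*conj(exp(6*I*pi/7)) + 1*(exp(4*I*pi/7))*conj(exp(-4*I*pi/7))]
      = (1/7)[(1) + (exp(6*I*pi/7)) + (exp(-2*I*pi/7)) + (exp(4*I*pi/7)) + (exp(-4*I*pi/7)) + (exp(2*I*pi/7)) + (exp(-6*I*pi/7))] = 0/7 = 0
  <chi_6*chi_6, chi_3> = (1/7)[1*(1)*conj(1) + 1*(exp(-4*I*pi/7))*conj(exp(6*I*pi/7)) + 1*(exp(6*I*pi/7))*conj(exp(-2*I*pi/7)) + 1*(exp(2*I*pi/7))*conj(exp(4*I*pi/7)) + 1*(exp(-2*I*pi/7))*conj(exp(-4*I*pi/7)) + 1*(exp(-6*I*pi/7))*conj(exp(2*I*pi/7)) + 1*(exp(4*I*pi/7))*conj(exp(-6*I*pi/7))]
      = (1/7)[(1) + (exp(4*I*pi/7)) + (exp(-6*I*pi/7)) + (exp(-2*I*pi/7)) + (exp(2*I*pi/7)) + (exp(6*I*pi/7)) + (exp(-4*I*pi/7))] = 0/7 = 0
  <chi_6*chi_6, chi_4> = (1/7)[1*(1)*conj(1) + 1*(exp(-4*I*pi/7))*conj(exp(-6*I*pi/7)) + 1*(exp(6*I*pi/7))*conj(exp(2*I*pi/7)) + 1*(exp(2*I*pi/7))*conj(exp(-4*I*pi/7)) + 1*(exp(-2*I*pi/7))*conj(exp(4*I*pi/7)) + 1*(exp(-6*I*pi/7))*conj(exp(-2*I*pi/7)) + 1*(exp(4*I*pi/7))*conj(exp(6*I*pi/7))]
      = (1/7)[(1) + (exp(2*I*pi/7)) + (exp(4*I*pi/7)) + (exp(6*I*pi/7)) + (exp(-6*I*pi/7)) + (exp(-4*I*pi/7)) + (exp(-2*I*pi/7))] = 0/7 = 0
  <chi_6*chi_6, chi_5> = (1/7)[1*(1)*conj(1) + 1*(exp(-4*I*pi/7))*conj(exp(-4*I*pi/7)) + 1*(exp(6*I*pi/7))*conj(exp(6*I*pi/7)) + 1*(exp(2*I*pi/7))*conj(exp(2*I*pi/7)) + 1*(exp(-2*I*pi/7))*conj(exp(-2*I*pi/7)) + 1*(exp(-6*I*pi/7))*conj(exp(-6*I*pi/7)) + 1*(exp(4*I*pi/7))*conj(exp(4*I*pi/7))]
      = (1/7)[(1) + (1) + (1) + (1) + (1) + (1) + (1)] = 7/7 = 1
  <chi_6*chi_6, chi_6> = (1/7)[1*(1)*conj(1) + 1*(exp(-4*I*pi/7))*conj(exp(-2*I*pi/7)) + 1*(exp(6*I*pi/7))*conj(exp(-4*I*pi/7)) + 1*(exp(2*I*pi/7))*conj(exp(-6*I*pi/7)) + 1*(exp(-2*I*pi/7))*conj(exp(6*I*pi/7)) + 1*(exp(-6*I*pi/7))*conj(exp(4*I*pi/7)) + 1*(exp(4*I*pi/7))*conj(exp(2*I*pi/7))]
      = (1/7)[(1) + (exp(-2*I*pi/7)) + (exp(-4*I*pi/7)) + (exp(-6*I*pi/7)) + (exp(6*I*pi/7)) + (exp(4*I*pi/7)) + (exp(2*I*pi/7))] = 0/7 = 0
(Exp terms are combined using exp(i*s)*conj(exp(i*t)) = exp(i*(s-t)), and sums of them are collapsed using the identity that for every m > 1 the m distinct m-th roots of unity sum to 0, e.g. 1 + exp(2*I*pi/3) + exp(-2*I*pi/3) = 0.)
Hence the multiplicities are chi_5: 1. Dimension check: dim(chi_6)*dim(chi_6) = 1*1 = 1 and sum (mult * dim) = 1*1 = 1.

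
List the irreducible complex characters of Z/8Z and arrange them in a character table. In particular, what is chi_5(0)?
Character table of Z/8Z (irreps indexed chi_0,...,chi_7 with chi_k(m) = zeta_8^(k*m), zeta_8 = exp(2*pi*i/8)):
  irrep \ class  {0} (size 1)  {1} (size 1)    {2} (size 1)  {3} (size 1)    {4} (size 1)  {5} (size 1)    {6} (size 1)  {7} (size 1)  
  chi_0          1             1               1             1               1             1               1             1             
  chi_1          1             exp(I*pi/4)     I             exp(3*I*pi/4)   -1            exp(-3*I*pi/4)  -I            exp(-I*pi/4)  
  chi_2          1             I               -1            -I              1             I               -1            -I            
  chi_3          1             exp(3*I*pi/4)   -I            exp(I*pi/4)     -1            exp(-I*pi/4)    I             exp(-3*I*pi/4)
  chi_4          1             -1              1             -1              1             -1              1             -1            
  chi_5          1             exp(-3*I*pi/4)  I             exp(-I*pi/4)    -1            exp(I*pi/4)     -I            exp(3*I*pi/4) 
  chi_6          1             -I              -1            I               1             -I              -1            I             
  chi_7          1             exp(-I*pi/4)    -I            exp(-3*I*pi/4)  -1            exp(3*I*pi/4)   I             exp(I*pi/4)   

Spot check: chi_5(0) = zeta_8^(5*0) = zeta_8^0 = 1.

Reasoning: Z/8Z is abelian, so all 8 irreducible complex representations are 1-dimensional. They are given by chi_k(m) = zeta_8^(k*m) for k = 0,...,7. Row orthogonality: sum_m chi_k(m) conj(chi_l(m)) = 8 * [k = l].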